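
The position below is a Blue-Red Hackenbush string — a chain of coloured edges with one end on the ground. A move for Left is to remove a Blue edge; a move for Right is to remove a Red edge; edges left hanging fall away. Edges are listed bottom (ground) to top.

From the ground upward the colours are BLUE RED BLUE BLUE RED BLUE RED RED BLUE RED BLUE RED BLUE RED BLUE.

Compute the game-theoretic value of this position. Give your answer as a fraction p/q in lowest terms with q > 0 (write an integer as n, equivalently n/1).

13483/16384

edge 1 of 15 (BLUE): { 0 | (no moves) } so 1
edge 2 of 15 (RED): { 0 | 1 } so 1/2
edge 3 of 15 (BLUE): { 0, 1/2 | 1 } so 3/4
edge 4 of 15 (BLUE): { 0, 1/2, 3/4 | 1 } so 7/8
edge 5 of 15 (RED): { 0, 1/2, 3/4 | 7/8, 1 } so 13/16
edge 6 of 15 (BLUE): { 0, 1/2, 3/4, 13/16 | 7/8, 1 } so 27/32
edge 7 of 15 (RED): { 0, 1/2, 3/4, 13/16 | 27/32, 7/8, 1 } so 53/64
edge 8 of 15 (RED): { 0, 1/2, 3/4, 13/16 | 53/64, 27/32, 7/8, 1 } so 105/128
edge 9 of 15 (BLUE): { 0, 1/2, 3/4, 13/16, 105/128 | 53/64, 27/32, 7/8, 1 } so 211/256
edge 10 of 15 (RED): { 0, 1/2, 3/4, 13/16, 105/128 | 211/256, 53/64, 27/32, 7/8, 1 } so 421/512
edge 11 of 15 (BLUE): { 0, 1/2, 3/4, 13/16, 105/128, 421/512 | 211/256, 53/64, 27/32, 7/8, 1 } so 843/1024
edge 12 of 15 (RED): { 0, 1/2, 3/4, 13/16, 105/128, 421/512 | 843/1024, 211/256, 53/64, 27/32, 7/8, 1 } so 1685/2048
edge 13 of 15 (BLUE): { 0, 1/2, 3/4, 13/16, 105/128, 421/512, 1685/2048 | 843/1024, 211/256, 53/64, 27/32, 7/8, 1 } so 3371/4096
edge 14 of 15 (RED): { 0, 1/2, 3/4, 13/16, 105/128, 421/512, 1685/2048 | 3371/4096, 843/1024, 211/256, 53/64, 27/32, 7/8, 1 } so 6741/8192
edge 15 of 15 (BLUE): { 0, 1/2, 3/4, 13/16, 105/128, 421/512, 1685/2048, 6741/8192 | 3371/4096, 843/1024, 211/256, 53/64, 27/32, 7/8, 1 } so 13483/16384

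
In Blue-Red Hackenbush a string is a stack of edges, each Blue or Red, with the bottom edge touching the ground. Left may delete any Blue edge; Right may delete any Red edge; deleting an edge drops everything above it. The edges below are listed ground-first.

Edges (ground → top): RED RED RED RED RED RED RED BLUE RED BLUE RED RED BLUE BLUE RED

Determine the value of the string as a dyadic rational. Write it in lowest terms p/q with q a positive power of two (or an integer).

-1715/256

Build v(s[:k]) for k = 1..15, string s = RED RED RED RED RED RED RED BLUE RED BLUE RED RED BLUE BLUE RED.
1 of 15 · R · max L −∞ · min R 0 gives -1
2 of 15 · RR · max L −∞ · min R -1 gives -2
3 of 15 · RRR · max L −∞ · min R -2 gives -3
4 of 15 · RRRR · max L −∞ · min R -3 gives -4
5 of 15 · RRRRR · max L −∞ · min R -4 gives -5
6 of 15 · RRRRRR · max L −∞ · min R -5 gives -6
7 of 15 · RRRRRRR · max L −∞ · min R -6 gives -7
8 of 15 · RRRRRRRB · max L -7 · min R -6 gives -13/2
9 of 15 · RRRRRRRBR · max L -7 · min R -13/2 gives -27/4
10 of 15 · RRRRRRRBRB · max L -27/4 · min R -13/2 gives -53/8
11 of 15 · RRRRRRRBRBR · max L -27/4 · min R -53/8 gives -107/16
12 of 15 · RRRRRRRBRBRR · max L -27/4 · min R -107/16 gives -215/32
13 of 15 · RRRRRRRBRBRRB · max L -215/32 · min R -107/16 gives -429/64
14 of 15 · RRRRRRRBRBRRBB · max L -429/64 · min R -107/16 gives -857/128
15 of 15 · RRRRRRRBRBRRBBR · max L -429/64 · min R -857/128 gives -1715/256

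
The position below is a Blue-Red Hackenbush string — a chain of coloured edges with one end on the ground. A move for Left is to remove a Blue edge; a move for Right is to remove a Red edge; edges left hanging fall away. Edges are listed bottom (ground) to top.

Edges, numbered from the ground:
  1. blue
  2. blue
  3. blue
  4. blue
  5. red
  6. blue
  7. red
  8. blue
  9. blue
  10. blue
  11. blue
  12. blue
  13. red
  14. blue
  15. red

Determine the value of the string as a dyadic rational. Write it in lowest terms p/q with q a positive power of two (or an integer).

G(b) = { 0 | none } → 1
G(bb) = { 0, 1 | none } → 2
G(bbb) = { 0, 1, 2 | none } → 3
G(bbbb) = { 0, 1, 2, 3 | none } → 4
G(bbbbr) = { 0, 1, 2, 3 | 4 } → 7/2
G(bbbbrb) = { 0, 1, 2, 3, 7/2 | 4 } → 15/4
G(bbbbrbr) = { 0, 1, 2, 3, 7/2 | 15/4, 4 } → 29/8
G(bbbbrbrb) = { 0, 1, 2, 3, 7/2, 29/8 | 15/4, 4 } → 59/16
G(bbbbrbrbb) = { 0, 1, 2, 3, 7/2, 29/8, 59/16 | 15/4, 4 } → 119/32
G(bbbbrbrbbb) = { 0, 1, 2, 3, 7/2, 29/8, 59/16, 119/32 | 15/4, 4 } → 239/64
G(bbbbrbrbbbb) = { 0, 1, 2, 3, 7/2, 29/8, 59/16, 119/32, 239/64 | 15/4, 4 } → 479/128
G(bbbbrbrbbbbb) = { 0, 1, 2, 3, 7/2, 29/8, 59/16, 119/32, 239/64, 479/128 | 15/4, 4 } → 959/256
G(bbbbrbrbbbbbr) = { 0, 1, 2, 3, 7/2, 29/8, 59/16, 119/32, 239/64, 479/128 | 959/256, 15/4, 4 } → 1917/512
G(bbbbrbrbbbbbrb) = { 0, 1, 2, 3, 7/2, 29/8, 59/16, 119/32, 239/64, 479/128, 1917/512 | 959/256, 15/4, 4 } → 3835/1024
G(bbbbrbrbbbbbrbr) = { 0, 1, 2, 3, 7/2, 29/8, 59/16, 119/32, 239/64, 479/128, 1917/512 | 3835/1024, 959/256, 15/4, 4 } → 7669/2048

7669/2048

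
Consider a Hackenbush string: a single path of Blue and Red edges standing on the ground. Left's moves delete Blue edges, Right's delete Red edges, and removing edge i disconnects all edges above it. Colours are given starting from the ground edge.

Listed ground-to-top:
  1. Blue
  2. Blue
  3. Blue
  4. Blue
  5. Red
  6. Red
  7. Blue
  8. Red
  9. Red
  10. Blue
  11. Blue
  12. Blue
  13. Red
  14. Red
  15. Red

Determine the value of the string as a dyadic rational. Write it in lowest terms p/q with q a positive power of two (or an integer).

edge 1 of 15 (Blue): { 0 | none } gives 1
edge 2 of 15 (Blue): { 0 1 | none } gives 2
edge 3 of 15 (Blue): { 0 1 2 | none } gives 3
edge 4 of 15 (Blue): { 0 1 2 3 | none } gives 4
edge 5 of 15 (Red): { 0 1 2 3 | 4 } gives 7/2
edge 6 of 15 (Red): { 0 1 2 3 | 7/2 4 } gives 13/4
edge 7 of 15 (Blue): { 0 1 2 3 13/4 | 7/2 4 } gives 27/8
edge 8 of 15 (Red): { 0 1 2 3 13/4 | 27/8 7/2 4 } gives 53/16
edge 9 of 15 (Red): { 0 1 2 3 13/4 | 53/16 27/8 7/2 4 } gives 105/32
edge 10 of 15 (Blue): { 0 1 2 3 13/4 105/32 | 53/16 27/8 7/2 4 } gives 211/64
edge 11 of 15 (Blue): { 0 1 2 3 13/4 105/32 211/64 | 53/16 27/8 7/2 4 } gives 423/128
edge 12 of 15 (Blue): { 0 1 2 3 13/4 105/32 211/64 423/128 | 53/16 27/8 7/2 4 } gives 847/256
edge 13 of 15 (Red): { 0 1 2 3 13/4 105/32 211/64 423/128 | 847/256 53/16 27/8 7/2 4 } gives 1693/512
edge 14 of 15 (Red): { 0 1 2 3 13/4 105/32 211/64 423/128 | 1693/512 847/256 53/16 27/8 7/2 4 } gives 3385/1024
edge 15 of 15 (Red): { 0 1 2 3 13/4 105/32 211/64 423/128 | 3385/1024 1693/512 847/256 53/16 27/8 7/2 4 } gives 6769/2048

6769/2048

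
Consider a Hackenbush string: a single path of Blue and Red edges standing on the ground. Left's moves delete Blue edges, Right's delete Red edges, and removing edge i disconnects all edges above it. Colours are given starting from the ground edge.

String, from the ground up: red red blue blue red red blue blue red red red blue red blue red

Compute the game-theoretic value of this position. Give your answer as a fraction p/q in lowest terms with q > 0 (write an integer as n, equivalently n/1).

-11499/8192

edge 1 of 15 (red): { ∅ | 0 } = -1
edge 2 of 15 (red): { ∅ | -1 0 } = -2
edge 3 of 15 (blue): { -2 | -1 0 } = -3/2
edge 4 of 15 (blue): { -2 -3/2 | -1 0 } = -5/4
edge 5 of 15 (red): { -2 -3/2 | -5/4 -1 0 } = -11/8
edge 6 of 15 (red): { -2 -3/2 | -11/8 -5/4 -1 0 } = -23/16
edge 7 of 15 (blue): { -2 -3/2 -23/16 | -11/8 -5/4 -1 0 } = -45/32
edge 8 of 15 (blue): { -2 -3/2 -23/16 -45/32 | -11/8 -5/4 -1 0 } = -89/64
edge 9 of 15 (red): { -2 -3/2 -23/16 -45/32 | -89/64 -11/8 -5/4 -1 0 } = -179/128
edge 10 of 15 (red): { -2 -3/2 -23/16 -45/32 | -179/128 -89/64 -11/8 -5/4 -1 0 } = -359/256
edge 11 of 15 (red): { -2 -3/2 -23/16 -45/32 | -359/256 -179/128 -89/64 -11/8 -5/4 -1 0 } = -719/512
edge 12 of 15 (blue): { -2 -3/2 -23/16 -45/32 -719/512 | -359/256 -179/128 -89/64 -11/8 -5/4 -1 0 } = -1437/1024
edge 13 of 15 (red): { -2 -3/2 -23/16 -45/32 -719/512 | -1437/1024 -359/256 -179/128 -89/64 -11/8 -5/4 -1 0 } = -2875/2048
edge 14 of 15 (blue): { -2 -3/2 -23/16 -45/32 -719/512 -2875/2048 | -1437/1024 -359/256 -179/128 -89/64 -11/8 -5/4 -1 0 } = -5749/4096
edge 15 of 15 (red): { -2 -3/2 -23/16 -45/32 -719/512 -2875/2048 | -5749/4096 -1437/1024 -359/256 -179/128 -89/64 -11/8 -5/4 -1 0 } = -11499/8192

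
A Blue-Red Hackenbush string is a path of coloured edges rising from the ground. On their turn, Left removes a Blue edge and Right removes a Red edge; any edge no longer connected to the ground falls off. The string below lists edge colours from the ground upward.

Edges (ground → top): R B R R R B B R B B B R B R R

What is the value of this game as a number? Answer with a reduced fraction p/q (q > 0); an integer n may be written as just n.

Recurse on prefixes of the 15-edge string R B R R R B B R B B B R B R R:
v_1 [R]  L=[]  R=[0]  = -1
v_2 [RB]  L=[-1]  R=[0]  = -1/2
v_3 [RBR]  L=[-1]  R=[-1/2,0]  = -3/4
v_4 [RBRR]  L=[-1]  R=[-3/4,-1/2,0]  = -7/8
v_5 [RBRRR]  L=[-1]  R=[-7/8,-3/4,-1/2,0]  = -15/16
v_6 [RBRRRB]  L=[-1,-15/16]  R=[-7/8,-3/4,-1/2,0]  = -29/32
v_7 [RBRRRBB]  L=[-1,-15/16,-29/32]  R=[-7/8,-3/4,-1/2,0]  = -57/64
v_8 [RBRRRBBR]  L=[-1,-15/16,-29/32]  R=[-57/64,-7/8,-3/4,-1/2,0]  = -115/128
v_9 [RBRRRBBRB]  L=[-1,-15/16,-29/32,-115/128]  R=[-57/64,-7/8,-3/4,-1/2,0]  = -229/256
v_10 [RBRRRBBRBB]  L=[-1,-15/16,-29/32,-115/128,-229/256]  R=[-57/64,-7/8,-3/4,-1/2,0]  = -457/512
v_11 [RBRRRBBRBBB]  L=[-1,-15/16,-29/32,-115/128,-229/256,-457/512]  R=[-57/64,-7/8,-3/4,-1/2,0]  = -913/1024
v_12 [RBRRRBBRBBBR]  L=[-1,-15/16,-29/32,-115/128,-229/256,-457/512]  R=[-913/1024,-57/64,-7/8,-3/4,-1/2,0]  = -1827/2048
v_13 [RBRRRBBRBBBRB]  L=[-1,-15/16,-29/32,-115/128,-229/256,-457/512,-1827/2048]  R=[-913/1024,-57/64,-7/8,-3/4,-1/2,0]  = -3653/4096
v_14 [RBRRRBBRBBBRBR]  L=[-1,-15/16,-29/32,-115/128,-229/256,-457/512,-1827/2048]  R=[-3653/4096,-913/1024,-57/64,-7/8,-3/4,-1/2,0]  = -7307/8192
v_15 [RBRRRBBRBBBRBRR]  L=[-1,-15/16,-29/32,-115/128,-229/256,-457/512,-1827/2048]  R=[-7307/8192,-3653/4096,-913/1024,-57/64,-7/8,-3/4,-1/2,0]  = -14615/16384

-14615/16384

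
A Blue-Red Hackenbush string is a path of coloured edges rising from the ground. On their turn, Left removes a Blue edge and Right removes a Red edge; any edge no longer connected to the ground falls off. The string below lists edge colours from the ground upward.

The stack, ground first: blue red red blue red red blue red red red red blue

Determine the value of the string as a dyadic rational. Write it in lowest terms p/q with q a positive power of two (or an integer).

Recurse on prefixes of the 12-edge string blue red red blue red red blue red red red red blue:
val_1 [b]  L=[0]  R=[]  => 1
val_2 [br]  L=[0]  R=[1]  => 1/2
val_3 [brr]  L=[0]  R=[1/2 1]  => 1/4
val_4 [brrb]  L=[0 1/4]  R=[1/2 1]  => 3/8
val_5 [brrbr]  L=[0 1/4]  R=[3/8 1/2 1]  => 5/16
val_6 [brrbrr]  L=[0 1/4]  R=[5/16 3/8 1/2 1]  => 9/32
val_7 [brrbrrb]  L=[0 1/4 9/32]  R=[5/16 3/8 1/2 1]  => 19/64
val_8 [brrbrrbr]  L=[0 1/4 9/32]  R=[19/64 5/16 3/8 1/2 1]  => 37/128
val_9 [brrbrrbrr]  L=[0 1/4 9/32]  R=[37/128 19/64 5/16 3/8 1/2 1]  => 73/256
val_10 [brrbrrbrrr]  L=[0 1/4 9/32]  R=[73/256 37/128 19/64 5/16 3/8 1/2 1]  => 145/512
val_11 [brrbrrbrrrr]  L=[0 1/4 9/32]  R=[145/512 73/256 37/128 19/64 5/16 3/8 1/2 1]  => 289/1024
val_12 [brrbrrbrrrrb]  L=[0 1/4 9/32 289/1024]  R=[145/512 73/256 37/128 19/64 5/16 3/8 1/2 1]  => 579/2048

579/2048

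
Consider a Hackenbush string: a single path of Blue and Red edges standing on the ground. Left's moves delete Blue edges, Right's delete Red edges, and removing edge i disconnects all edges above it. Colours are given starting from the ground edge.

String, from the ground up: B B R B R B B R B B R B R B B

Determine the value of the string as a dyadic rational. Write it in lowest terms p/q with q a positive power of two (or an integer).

Prefix values for B B R B R B B R B B R B R B B via {L|R} + simplicity:
1 of 15 · B · max L 0 · min R +∞ -> 1
2 of 15 · BB · max L 1 · min R +∞ -> 2
3 of 15 · BBR · max L 1 · min R 2 -> 3/2
4 of 15 · BBRB · max L 3/2 · min R 2 -> 7/4
5 of 15 · BBRBR · max L 3/2 · min R 7/4 -> 13/8
6 of 15 · BBRBRB · max L 13/8 · min R 7/4 -> 27/16
7 of 15 · BBRBRBB · max L 27/16 · min R 7/4 -> 55/32
8 of 15 · BBRBRBBR · max L 27/16 · min R 55/32 -> 109/64
9 of 15 · BBRBRBBRB · max L 109/64 · min R 55/32 -> 219/128
10 of 15 · BBRBRBBRBB · max L 219/128 · min R 55/32 -> 439/256
11 of 15 · BBRBRBBRBBR · max L 219/128 · min R 439/256 -> 877/512
12 of 15 · BBRBRBBRBBRB · max L 877/512 · min R 439/256 -> 1755/1024
13 of 15 · BBRBRBBRBBRBR · max L 877/512 · min R 1755/1024 -> 3509/2048
14 of 15 · BBRBRBBRBBRBRB · max L 3509/2048 · min R 1755/1024 -> 7019/4096
15 of 15 · BBRBRBBRBBRBRBB · max L 7019/4096 · min R 1755/1024 -> 14039/8192

14039/8192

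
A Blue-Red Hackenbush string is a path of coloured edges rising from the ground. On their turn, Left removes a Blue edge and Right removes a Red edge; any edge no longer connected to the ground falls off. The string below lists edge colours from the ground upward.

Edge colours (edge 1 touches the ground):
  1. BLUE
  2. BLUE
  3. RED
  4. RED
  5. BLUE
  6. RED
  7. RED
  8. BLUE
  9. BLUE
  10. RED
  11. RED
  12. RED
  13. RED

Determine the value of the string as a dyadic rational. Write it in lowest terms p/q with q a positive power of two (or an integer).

Build v(s[:k]) for k = 1..13, string s = BLUE BLUE RED RED BLUE RED RED BLUE BLUE RED RED RED RED.
v_1 [B]  L=[0]  R=[]  so 1
v_2 [BB]  L=[0, 1]  R=[]  so 2
v_3 [BBR]  L=[0, 1]  R=[2]  so 3/2
v_4 [BBRR]  L=[0, 1]  R=[3/2, 2]  so 5/4
v_5 [BBRRB]  L=[0, 1, 5/4]  R=[3/2, 2]  so 11/8
v_6 [BBRRBR]  L=[0, 1, 5/4]  R=[11/8, 3/2, 2]  so 21/16
v_7 [BBRRBRR]  L=[0, 1, 5/4]  R=[21/16, 11/8, 3/2, 2]  so 41/32
v_8 [BBRRBRRB]  L=[0, 1, 5/4, 41/32]  R=[21/16, 11/8, 3/2, 2]  so 83/64
v_9 [BBRRBRRBB]  L=[0, 1, 5/4, 41/32, 83/64]  R=[21/16, 11/8, 3/2, 2]  so 167/128
v_10 [BBRRBRRBBR]  L=[0, 1, 5/4, 41/32, 83/64]  R=[167/128, 21/16, 11/8, 3/2, 2]  so 333/256
v_11 [BBRRBRRBBRR]  L=[0, 1, 5/4, 41/32, 83/64]  R=[333/256, 167/128, 21/16, 11/8, 3/2, 2]  so 665/512
v_12 [BBRRBRRBBRRR]  L=[0, 1, 5/4, 41/32, 83/64]  R=[665/512, 333/256, 167/128, 21/16, 11/8, 3/2, 2]  so 1329/1024
v_13 [BBRRBRRBBRRRR]  L=[0, 1, 5/4, 41/32, 83/64]  R=[1329/1024, 665/512, 333/256, 167/128, 21/16, 11/8, 3/2, 2]  so 2657/2048

2657/2048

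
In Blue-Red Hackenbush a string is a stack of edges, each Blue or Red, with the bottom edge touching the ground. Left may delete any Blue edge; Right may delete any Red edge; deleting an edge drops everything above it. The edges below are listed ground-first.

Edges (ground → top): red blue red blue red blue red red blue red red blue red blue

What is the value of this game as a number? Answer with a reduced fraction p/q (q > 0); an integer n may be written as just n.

r: Left { ∅ }, Right { 0 } → simplest -1
rb: Left { -1 }, Right { 0 } → simplest -1/2
rbr: Left { -1 }, Right { -1/2,0 } → simplest -3/4
rbrb: Left { -1,-3/4 }, Right { -1/2,0 } → simplest -5/8
rbrbr: Left { -1,-3/4 }, Right { -5/8,-1/2,0 } → simplest -11/16
rbrbrb: Left { -1,-3/4,-11/16 }, Right { -5/8,-1/2,0 } → simplest -21/32
rbrbrbr: Left { -1,-3/4,-11/16 }, Right { -21/32,-5/8,-1/2,0 } → simplest -43/64
rbrbrbrr: Left { -1,-3/4,-11/16 }, Right { -43/64,-21/32,-5/8,-1/2,0 } → simplest -87/128
rbrbrbrrb: Left { -1,-3/4,-11/16,-87/128 }, Right { -43/64,-21/32,-5/8,-1/2,0 } → simplest -173/256
rbrbrbrrbr: Left { -1,-3/4,-11/16,-87/128 }, Right { -173/256,-43/64,-21/32,-5/8,-1/2,0 } → simplest -347/512
rbrbrbrrbrr: Left { -1,-3/4,-11/16,-87/128 }, Right { -347/512,-173/256,-43/64,-21/32,-5/8,-1/2,0 } → simplest -695/1024
rbrbrbrrbrrb: Left { -1,-3/4,-11/16,-87/128,-695/1024 }, Right { -347/512,-173/256,-43/64,-21/32,-5/8,-1/2,0 } → simplest -1389/2048
rbrbrbrrbrrbr: Left { -1,-3/4,-11/16,-87/128,-695/1024 }, Right { -1389/2048,-347/512,-173/256,-43/64,-21/32,-5/8,-1/2,0 } → simplest -2779/4096
rbrbrbrrbrrbrb: Left { -1,-3/4,-11/16,-87/128,-695/1024,-2779/4096 }, Right { -1389/2048,-347/512,-173/256,-43/64,-21/32,-5/8,-1/2,0 } → simplest -5557/8192

-5557/8192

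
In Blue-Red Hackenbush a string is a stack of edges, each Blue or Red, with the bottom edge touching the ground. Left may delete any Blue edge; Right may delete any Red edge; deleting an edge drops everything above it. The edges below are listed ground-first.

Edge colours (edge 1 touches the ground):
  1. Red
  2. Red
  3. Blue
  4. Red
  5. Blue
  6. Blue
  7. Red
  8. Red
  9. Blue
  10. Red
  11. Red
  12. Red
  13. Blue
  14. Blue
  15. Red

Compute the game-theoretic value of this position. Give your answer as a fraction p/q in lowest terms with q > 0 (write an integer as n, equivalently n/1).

Prefix values for Red Red Blue Red Blue Blue Red Red Blue Red Red Red Blue Blue Red via {L|R} + simplicity:
val(R) = { (no moves) | 0 } -> -1
val(RR) = { (no moves) | -1 0 } -> -2
val(RRB) = { -2 | -1 0 } -> -3/2
val(RRBR) = { -2 | -3/2 -1 0 } -> -7/4
val(RRBRB) = { -2 -7/4 | -3/2 -1 0 } -> -13/8
val(RRBRBB) = { -2 -7/4 -13/8 | -3/2 -1 0 } -> -25/16
val(RRBRBBR) = { -2 -7/4 -13/8 | -25/16 -3/2 -1 0 } -> -51/32
val(RRBRBBRR) = { -2 -7/4 -13/8 | -51/32 -25/16 -3/2 -1 0 } -> -103/64
val(RRBRBBRRB) = { -2 -7/4 -13/8 -103/64 | -51/32 -25/16 -3/2 -1 0 } -> -205/128
val(RRBRBBRRBR) = { -2 -7/4 -13/8 -103/64 | -205/128 -51/32 -25/16 -3/2 -1 0 } -> -411/256
val(RRBRBBRRBRR) = { -2 -7/4 -13/8 -103/64 | -411/256 -205/128 -51/32 -25/16 -3/2 -1 0 } -> -823/512
val(RRBRBBRRBRRR) = { -2 -7/4 -13/8 -103/64 | -823/512 -411/256 -205/128 -51/32 -25/16 -3/2 -1 0 } -> -1647/1024
val(RRBRBBRRBRRRB) = { -2 -7/4 -13/8 -103/64 -1647/1024 | -823/512 -411/256 -205/128 -51/32 -25/16 -3/2 -1 0 } -> -3293/2048
val(RRBRBBRRBRRRBB) = { -2 -7/4 -13/8 -103/64 -1647/1024 -3293/2048 | -823/512 -411/256 -205/128 -51/32 -25/16 -3/2 -1 0 } -> -6585/4096
val(RRBRBBRRBRRRBBR) = { -2 -7/4 -13/8 -103/64 -1647/1024 -3293/2048 | -6585/4096 -823/512 -411/256 -205/128 -51/32 -25/16 -3/2 -1 0 } -> -13171/8192

-13171/8192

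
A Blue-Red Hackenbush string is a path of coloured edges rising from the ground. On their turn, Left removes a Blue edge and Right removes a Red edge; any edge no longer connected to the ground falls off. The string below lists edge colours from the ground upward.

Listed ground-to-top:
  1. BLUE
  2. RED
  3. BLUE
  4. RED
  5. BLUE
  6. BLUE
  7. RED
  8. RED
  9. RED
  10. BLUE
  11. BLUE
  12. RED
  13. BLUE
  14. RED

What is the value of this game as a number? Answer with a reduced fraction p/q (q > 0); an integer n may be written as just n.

Build val(s[:k]) for k = 1..14, string s = BLUE RED BLUE RED BLUE BLUE RED RED RED BLUE BLUE RED BLUE RED.
val(B) = { 0 | (no moves) } so 1
val(BR) = { 0 | 1 } so 1/2
val(BRB) = { 0,1/2 | 1 } so 3/4
val(BRBR) = { 0,1/2 | 3/4,1 } so 5/8
val(BRBRB) = { 0,1/2,5/8 | 3/4,1 } so 11/16
val(BRBRBB) = { 0,1/2,5/8,11/16 | 3/4,1 } so 23/32
val(BRBRBBR) = { 0,1/2,5/8,11/16 | 23/32,3/4,1 } so 45/64
val(BRBRBBRR) = { 0,1/2,5/8,11/16 | 45/64,23/32,3/4,1 } so 89/128
val(BRBRBBRRR) = { 0,1/2,5/8,11/16 | 89/128,45/64,23/32,3/4,1 } so 177/256
val(BRBRBBRRRB) = { 0,1/2,5/8,11/16,177/256 | 89/128,45/64,23/32,3/4,1 } so 355/512
val(BRBRBBRRRBB) = { 0,1/2,5/8,11/16,177/256,355/512 | 89/128,45/64,23/32,3/4,1 } so 711/1024
val(BRBRBBRRRBBR) = { 0,1/2,5/8,11/16,177/256,355/512 | 711/1024,89/128,45/64,23/32,3/4,1 } so 1421/2048
val(BRBRBBRRRBBRB) = { 0,1/2,5/8,11/16,177/256,355/512,1421/2048 | 711/1024,89/128,45/64,23/32,3/4,1 } so 2843/4096
val(BRBRBBRRRBBRBR) = { 0,1/2,5/8,11/16,177/256,355/512,1421/2048 | 2843/4096,711/1024,89/128,45/64,23/32,3/4,1 } so 5685/8192

5685/8192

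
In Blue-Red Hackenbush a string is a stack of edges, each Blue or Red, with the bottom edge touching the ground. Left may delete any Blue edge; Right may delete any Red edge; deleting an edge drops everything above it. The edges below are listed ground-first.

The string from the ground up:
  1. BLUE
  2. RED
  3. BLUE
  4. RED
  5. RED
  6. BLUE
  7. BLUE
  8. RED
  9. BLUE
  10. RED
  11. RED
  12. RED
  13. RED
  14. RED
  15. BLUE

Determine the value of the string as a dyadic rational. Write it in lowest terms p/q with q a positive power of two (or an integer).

9859/16384

Build val(s[:k]) for k = 1..15, string s = BLUE RED BLUE RED RED BLUE BLUE RED BLUE RED RED RED RED RED BLUE.
val_1 [B]  L=[0]  R=[—]  → 1
val_2 [BR]  L=[0]  R=[1]  → 1/2
val_3 [BRB]  L=[0, 1/2]  R=[1]  → 3/4
val_4 [BRBR]  L=[0, 1/2]  R=[3/4, 1]  → 5/8
val_5 [BRBRR]  L=[0, 1/2]  R=[5/8, 3/4, 1]  → 9/16
val_6 [BRBRRB]  L=[0, 1/2, 9/16]  R=[5/8, 3/4, 1]  → 19/32
val_7 [BRBRRBB]  L=[0, 1/2, 9/16, 19/32]  R=[5/8, 3/4, 1]  → 39/64
val_8 [BRBRRBBR]  L=[0, 1/2, 9/16, 19/32]  R=[39/64, 5/8, 3/4, 1]  → 77/128
val_9 [BRBRRBBRB]  L=[0, 1/2, 9/16, 19/32, 77/128]  R=[39/64, 5/8, 3/4, 1]  → 155/256
val_10 [BRBRRBBRBR]  L=[0, 1/2, 9/16, 19/32, 77/128]  R=[155/256, 39/64, 5/8, 3/4, 1]  → 309/512
val_11 [BRBRRBBRBRR]  L=[0, 1/2, 9/16, 19/32, 77/128]  R=[309/512, 155/256, 39/64, 5/8, 3/4, 1]  → 617/1024
val_12 [BRBRRBBRBRRR]  L=[0, 1/2, 9/16, 19/32, 77/128]  R=[617/1024, 309/512, 155/256, 39/64, 5/8, 3/4, 1]  → 1233/2048
val_13 [BRBRRBBRBRRRR]  L=[0, 1/2, 9/16, 19/32, 77/128]  R=[1233/2048, 617/1024, 309/512, 155/256, 39/64, 5/8, 3/4, 1]  → 2465/4096
val_14 [BRBRRBBRBRRRRR]  L=[0, 1/2, 9/16, 19/32, 77/128]  R=[2465/4096, 1233/2048, 617/1024, 309/512, 155/256, 39/64, 5/8, 3/4, 1]  → 4929/8192
val_15 [BRBRRBBRBRRRRRB]  L=[0, 1/2, 9/16, 19/32, 77/128, 4929/8192]  R=[2465/4096, 1233/2048, 617/1024, 309/512, 155/256, 39/64, 5/8, 3/4, 1]  → 9859/16384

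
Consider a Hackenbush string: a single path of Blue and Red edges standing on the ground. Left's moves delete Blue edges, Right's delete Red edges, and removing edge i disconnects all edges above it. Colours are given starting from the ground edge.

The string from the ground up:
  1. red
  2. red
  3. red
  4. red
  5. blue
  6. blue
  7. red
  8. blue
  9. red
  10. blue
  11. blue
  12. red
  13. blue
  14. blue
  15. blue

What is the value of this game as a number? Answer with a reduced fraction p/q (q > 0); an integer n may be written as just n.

Recurse on prefixes of the 15-edge string red red red red blue blue red blue red blue blue red blue blue blue:
val_1 [r]  L=[]  R=[0]  ⇒ -1
val_2 [rr]  L=[]  R=[-1,0]  ⇒ -2
val_3 [rrr]  L=[]  R=[-2,-1,0]  ⇒ -3
val_4 [rrrr]  L=[]  R=[-3,-2,-1,0]  ⇒ -4
val_5 [rrrrb]  L=[-4]  R=[-3,-2,-1,0]  ⇒ -7/2
val_6 [rrrrbb]  L=[-4,-7/2]  R=[-3,-2,-1,0]  ⇒ -13/4
val_7 [rrrrbbr]  L=[-4,-7/2]  R=[-13/4,-3,-2,-1,0]  ⇒ -27/8
val_8 [rrrrbbrb]  L=[-4,-7/2,-27/8]  R=[-13/4,-3,-2,-1,0]  ⇒ -53/16
val_9 [rrrrbbrbr]  L=[-4,-7/2,-27/8]  R=[-53/16,-13/4,-3,-2,-1,0]  ⇒ -107/32
val_10 [rrrrbbrbrb]  L=[-4,-7/2,-27/8,-107/32]  R=[-53/16,-13/4,-3,-2,-1,0]  ⇒ -213/64
val_11 [rrrrbbrbrbb]  L=[-4,-7/2,-27/8,-107/32,-213/64]  R=[-53/16,-13/4,-3,-2,-1,0]  ⇒ -425/128
val_12 [rrrrbbrbrbbr]  L=[-4,-7/2,-27/8,-107/32,-213/64]  R=[-425/128,-53/16,-13/4,-3,-2,-1,0]  ⇒ -851/256
val_13 [rrrrbbrbrbbrb]  L=[-4,-7/2,-27/8,-107/32,-213/64,-851/256]  R=[-425/128,-53/16,-13/4,-3,-2,-1,0]  ⇒ -1701/512
val_14 [rrrrbbrbrbbrbb]  L=[-4,-7/2,-27/8,-107/32,-213/64,-851/256,-1701/512]  R=[-425/128,-53/16,-13/4,-3,-2,-1,0]  ⇒ -3401/1024
val_15 [rrrrbbrbrbbrbbb]  L=[-4,-7/2,-27/8,-107/32,-213/64,-851/256,-1701/512,-3401/1024]  R=[-425/128,-53/16,-13/4,-3,-2,-1,0]  ⇒ -6801/2048

-6801/2048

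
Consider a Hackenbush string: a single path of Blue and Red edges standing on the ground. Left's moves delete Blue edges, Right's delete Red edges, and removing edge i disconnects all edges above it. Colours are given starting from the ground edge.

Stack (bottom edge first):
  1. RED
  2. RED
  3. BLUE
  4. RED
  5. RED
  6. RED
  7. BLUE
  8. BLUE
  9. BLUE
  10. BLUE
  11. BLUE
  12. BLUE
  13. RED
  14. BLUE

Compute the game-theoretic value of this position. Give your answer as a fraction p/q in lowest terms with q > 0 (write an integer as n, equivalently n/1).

-7685/4096

Prefix values for RED RED BLUE RED RED RED BLUE BLUE BLUE BLUE BLUE BLUE RED BLUE via {L|R} + simplicity:
R: Left { (no moves) }, Right { 0 } — simplest -1
RR: Left { (no moves) }, Right { -1; 0 } — simplest -2
RRB: Left { -2 }, Right { -1; 0 } — simplest -3/2
RRBR: Left { -2 }, Right { -3/2; -1; 0 } — simplest -7/4
RRBRR: Left { -2 }, Right { -7/4; -3/2; -1; 0 } — simplest -15/8
RRBRRR: Left { -2 }, Right { -15/8; -7/4; -3/2; -1; 0 } — simplest -31/16
RRBRRRB: Left { -2; -31/16 }, Right { -15/8; -7/4; -3/2; -1; 0 } — simplest -61/32
RRBRRRBB: Left { -2; -31/16; -61/32 }, Right { -15/8; -7/4; -3/2; -1; 0 } — simplest -121/64
RRBRRRBBB: Left { -2; -31/16; -61/32; -121/64 }, Right { -15/8; -7/4; -3/2; -1; 0 } — simplest -241/128
RRBRRRBBBB: Left { -2; -31/16; -61/32; -121/64; -241/128 }, Right { -15/8; -7/4; -3/2; -1; 0 } — simplest -481/256
RRBRRRBBBBB: Left { -2; -31/16; -61/32; -121/64; -241/128; -481/256 }, Right { -15/8; -7/4; -3/2; -1; 0 } — simplest -961/512
RRBRRRBBBBBB: Left { -2; -31/16; -61/32; -121/64; -241/128; -481/256; -961/512 }, Right { -15/8; -7/4; -3/2; -1; 0 } — simplest -1921/1024
RRBRRRBBBBBBR: Left { -2; -31/16; -61/32; -121/64; -241/128; -481/256; -961/512 }, Right { -1921/1024; -15/8; -7/4; -3/2; -1; 0 } — simplest -3843/2048
RRBRRRBBBBBBRB: Left { -2; -31/16; -61/32; -121/64; -241/128; -481/256; -961/512; -3843/2048 }, Right { -1921/1024; -15/8; -7/4; -3/2; -1; 0 } — simplest -7685/4096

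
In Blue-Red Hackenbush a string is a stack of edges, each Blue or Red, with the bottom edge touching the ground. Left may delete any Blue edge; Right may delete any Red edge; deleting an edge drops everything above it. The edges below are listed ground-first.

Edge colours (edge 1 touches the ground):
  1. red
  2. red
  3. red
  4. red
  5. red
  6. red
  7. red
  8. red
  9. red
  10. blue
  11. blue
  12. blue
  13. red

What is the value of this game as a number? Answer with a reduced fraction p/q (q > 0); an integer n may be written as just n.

-131/16

Build value(s[:k]) for k = 1..13, string s = red red red red red red red red red blue blue blue red.
step 1: add red to get r; options L={ · } R={ 0 } -> -1
step 2: add red to get rr; options L={ · } R={ -1, 0 } -> -2
step 3: add red to get rrr; options L={ · } R={ -2, -1, 0 } -> -3
step 4: add red to get rrrr; options L={ · } R={ -3, -2, -1, 0 } -> -4
step 5: add red to get rrrrr; options L={ · } R={ -4, -3, -2, -1, 0 } -> -5
step 6: add red to get rrrrrr; options L={ · } R={ -5, -4, -3, -2, -1, 0 } -> -6
step 7: add red to get rrrrrrr; options L={ · } R={ -6, -5, -4, -3, -2, -1, 0 } -> -7
step 8: add red to get rrrrrrrr; options L={ · } R={ -7, -6, -5, -4, -3, -2, -1, 0 } -> -8
step 9: add red to get rrrrrrrrr; options L={ · } R={ -8, -7, -6, -5, -4, -3, -2, -1, 0 } -> -9
step 10: add blue to get rrrrrrrrrb; options L={ -9 } R={ -8, -7, -6, -5, -4, -3, -2, -1, 0 } -> -17/2
step 11: add blue to get rrrrrrrrrbb; options L={ -9, -17/2 } R={ -8, -7, -6, -5, -4, -3, -2, -1, 0 } -> -33/4
step 12: add blue to get rrrrrrrrrbbb; options L={ -9, -17/2, -33/4 } R={ -8, -7, -6, -5, -4, -3, -2, -1, 0 } -> -65/8
step 13: add red to get rrrrrrrrrbbbr; options L={ -9, -17/2, -33/4 } R={ -65/8, -8, -7, -6, -5, -4, -3, -2, -1, 0 } -> -131/16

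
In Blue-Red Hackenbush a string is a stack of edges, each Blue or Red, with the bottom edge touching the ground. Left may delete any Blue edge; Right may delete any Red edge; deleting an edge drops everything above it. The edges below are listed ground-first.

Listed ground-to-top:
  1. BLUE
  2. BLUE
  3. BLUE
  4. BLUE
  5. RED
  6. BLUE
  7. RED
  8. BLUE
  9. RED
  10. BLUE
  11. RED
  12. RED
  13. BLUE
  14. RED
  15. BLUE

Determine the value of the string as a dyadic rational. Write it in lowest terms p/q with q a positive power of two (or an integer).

7499/2048

val(B) = { 0 | (no moves) } => 1
val(BB) = { 0,1 | (no moves) } => 2
val(BBB) = { 0,1,2 | (no moves) } => 3
val(BBBB) = { 0,1,2,3 | (no moves) } => 4
val(BBBBR) = { 0,1,2,3 | 4 } => 7/2
val(BBBBRB) = { 0,1,2,3,7/2 | 4 } => 15/4
val(BBBBRBR) = { 0,1,2,3,7/2 | 15/4,4 } => 29/8
val(BBBBRBRB) = { 0,1,2,3,7/2,29/8 | 15/4,4 } => 59/16
val(BBBBRBRBR) = { 0,1,2,3,7/2,29/8 | 59/16,15/4,4 } => 117/32
val(BBBBRBRBRB) = { 0,1,2,3,7/2,29/8,117/32 | 59/16,15/4,4 } => 235/64
val(BBBBRBRBRBR) = { 0,1,2,3,7/2,29/8,117/32 | 235/64,59/16,15/4,4 } => 469/128
val(BBBBRBRBRBRR) = { 0,1,2,3,7/2,29/8,117/32 | 469/128,235/64,59/16,15/4,4 } => 937/256
val(BBBBRBRBRBRRB) = { 0,1,2,3,7/2,29/8,117/32,937/256 | 469/128,235/64,59/16,15/4,4 } => 1875/512
val(BBBBRBRBRBRRBR) = { 0,1,2,3,7/2,29/8,117/32,937/256 | 1875/512,469/128,235/64,59/16,15/4,4 } => 3749/1024
val(BBBBRBRBRBRRBRB) = { 0,1,2,3,7/2,29/8,117/32,937/256,3749/1024 | 1875/512,469/128,235/64,59/16,15/4,4 } => 7499/2048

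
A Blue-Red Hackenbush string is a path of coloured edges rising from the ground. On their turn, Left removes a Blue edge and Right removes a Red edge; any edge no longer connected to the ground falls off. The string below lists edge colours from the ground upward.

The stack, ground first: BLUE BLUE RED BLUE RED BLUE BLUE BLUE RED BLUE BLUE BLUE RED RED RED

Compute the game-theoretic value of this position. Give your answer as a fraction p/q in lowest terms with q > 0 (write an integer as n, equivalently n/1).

g_1 [B]  L=[0]  R=[(no moves)]  — 1
g_2 [BB]  L=[0,1]  R=[(no moves)]  — 2
g_3 [BBR]  L=[0,1]  R=[2]  — 3/2
g_4 [BBRB]  L=[0,1,3/2]  R=[2]  — 7/4
g_5 [BBRBR]  L=[0,1,3/2]  R=[7/4,2]  — 13/8
g_6 [BBRBRB]  L=[0,1,3/2,13/8]  R=[7/4,2]  — 27/16
g_7 [BBRBRBB]  L=[0,1,3/2,13/8,27/16]  R=[7/4,2]  — 55/32
g_8 [BBRBRBBB]  L=[0,1,3/2,13/8,27/16,55/32]  R=[7/4,2]  — 111/64
g_9 [BBRBRBBBR]  L=[0,1,3/2,13/8,27/16,55/32]  R=[111/64,7/4,2]  — 221/128
g_10 [BBRBRBBBRB]  L=[0,1,3/2,13/8,27/16,55/32,221/128]  R=[111/64,7/4,2]  — 443/256
g_11 [BBRBRBBBRBB]  L=[0,1,3/2,13/8,27/16,55/32,221/128,443/256]  R=[111/64,7/4,2]  — 887/512
g_12 [BBRBRBBBRBBB]  L=[0,1,3/2,13/8,27/16,55/32,221/128,443/256,887/512]  R=[111/64,7/4,2]  — 1775/1024
g_13 [BBRBRBBBRBBBR]  L=[0,1,3/2,13/8,27/16,55/32,221/128,443/256,887/512]  R=[1775/1024,111/64,7/4,2]  — 3549/2048
g_14 [BBRBRBBBRBBBRR]  L=[0,1,3/2,13/8,27/16,55/32,221/128,443/256,887/512]  R=[3549/2048,1775/1024,111/64,7/4,2]  — 7097/4096
g_15 [BBRBRBBBRBBBRRR]  L=[0,1,3/2,13/8,27/16,55/32,221/128,443/256,887/512]  R=[7097/4096,3549/2048,1775/1024,111/64,7/4,2]  — 14193/8192

14193/8192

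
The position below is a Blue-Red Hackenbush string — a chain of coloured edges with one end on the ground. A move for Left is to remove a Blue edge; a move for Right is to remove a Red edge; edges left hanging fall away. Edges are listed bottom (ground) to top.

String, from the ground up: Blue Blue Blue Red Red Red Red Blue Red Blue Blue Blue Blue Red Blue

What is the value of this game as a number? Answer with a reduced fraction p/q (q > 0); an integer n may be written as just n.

1 of 15 · B · max L 0 · min R +∞ — 1
2 of 15 · BB · max L 1 · min R +∞ — 2
3 of 15 · BBB · max L 2 · min R +∞ — 3
4 of 15 · BBBR · max L 2 · min R 3 — 5/2
5 of 15 · BBBRR · max L 2 · min R 5/2 — 9/4
6 of 15 · BBBRRR · max L 2 · min R 9/4 — 17/8
7 of 15 · BBBRRRR · max L 2 · min R 17/8 — 33/16
8 of 15 · BBBRRRRB · max L 33/16 · min R 17/8 — 67/32
9 of 15 · BBBRRRRBR · max L 33/16 · min R 67/32 — 133/64
10 of 15 · BBBRRRRBRB · max L 133/64 · min R 67/32 — 267/128
11 of 15 · BBBRRRRBRBB · max L 267/128 · min R 67/32 — 535/256
12 of 15 · BBBRRRRBRBBB · max L 535/256 · min R 67/32 — 1071/512
13 of 15 · BBBRRRRBRBBBB · max L 1071/512 · min R 67/32 — 2143/1024
14 of 15 · BBBRRRRBRBBBBR · max L 1071/512 · min R 2143/1024 — 4285/2048
15 of 15 · BBBRRRRBRBBBBRB · max L 4285/2048 · min R 2143/1024 — 8571/4096

8571/4096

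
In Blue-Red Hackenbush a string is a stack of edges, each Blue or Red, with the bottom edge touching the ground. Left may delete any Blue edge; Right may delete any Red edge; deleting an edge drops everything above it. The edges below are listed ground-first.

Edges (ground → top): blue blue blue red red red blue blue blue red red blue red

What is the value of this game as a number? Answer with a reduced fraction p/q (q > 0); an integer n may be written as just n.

Build g(s[:k]) for k = 1..13, string s = blue blue blue red red red blue blue blue red red blue red.
edge 1 of 13 (blue): { 0 |  } so 1
edge 2 of 13 (blue): { 0 1 |  } so 2
edge 3 of 13 (blue): { 0 1 2 |  } so 3
edge 4 of 13 (red): { 0 1 2 | 3 } so 5/2
edge 5 of 13 (red): { 0 1 2 | 5/2 3 } so 9/4
edge 6 of 13 (red): { 0 1 2 | 9/4 5/2 3 } so 17/8
edge 7 of 13 (blue): { 0 1 2 17/8 | 9/4 5/2 3 } so 35/16
edge 8 of 13 (blue): { 0 1 2 17/8 35/16 | 9/4 5/2 3 } so 71/32
edge 9 of 13 (blue): { 0 1 2 17/8 35/16 71/32 | 9/4 5/2 3 } so 143/64
edge 10 of 13 (red): { 0 1 2 17/8 35/16 71/32 | 143/64 9/4 5/2 3 } so 285/128
edge 11 of 13 (red): { 0 1 2 17/8 35/16 71/32 | 285/128 143/64 9/4 5/2 3 } so 569/256
edge 12 of 13 (blue): { 0 1 2 17/8 35/16 71/32 569/256 | 285/128 143/64 9/4 5/2 3 } so 1139/512
edge 13 of 13 (red): { 0 1 2 17/8 35/16 71/32 569/256 | 1139/512 285/128 143/64 9/4 5/2 3 } so 2277/1024

2277/1024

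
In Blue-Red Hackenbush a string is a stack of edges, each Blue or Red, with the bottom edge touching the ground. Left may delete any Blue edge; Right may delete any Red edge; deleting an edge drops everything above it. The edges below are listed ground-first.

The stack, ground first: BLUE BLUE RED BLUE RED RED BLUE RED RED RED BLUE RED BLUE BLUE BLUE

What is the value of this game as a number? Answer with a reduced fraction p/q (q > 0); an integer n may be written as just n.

g_1 [B]  L=[0]  R=[]  -> 1
g_2 [BB]  L=[0; 1]  R=[]  -> 2
g_3 [BBR]  L=[0; 1]  R=[2]  -> 3/2
g_4 [BBRB]  L=[0; 1; 3/2]  R=[2]  -> 7/4
g_5 [BBRBR]  L=[0; 1; 3/2]  R=[7/4; 2]  -> 13/8
g_6 [BBRBRR]  L=[0; 1; 3/2]  R=[13/8; 7/4; 2]  -> 25/16
g_7 [BBRBRRB]  L=[0; 1; 3/2; 25/16]  R=[13/8; 7/4; 2]  -> 51/32
g_8 [BBRBRRBR]  L=[0; 1; 3/2; 25/16]  R=[51/32; 13/8; 7/4; 2]  -> 101/64
g_9 [BBRBRRBRR]  L=[0; 1; 3/2; 25/16]  R=[101/64; 51/32; 13/8; 7/4; 2]  -> 201/128
g_10 [BBRBRRBRRR]  L=[0; 1; 3/2; 25/16]  R=[201/128; 101/64; 51/32; 13/8; 7/4; 2]  -> 401/256
g_11 [BBRBRRBRRRB]  L=[0; 1; 3/2; 25/16; 401/256]  R=[201/128; 101/64; 51/32; 13/8; 7/4; 2]  -> 803/512
g_12 [BBRBRRBRRRBR]  L=[0; 1; 3/2; 25/16; 401/256]  R=[803/512; 201/128; 101/64; 51/32; 13/8; 7/4; 2]  -> 1605/1024
g_13 [BBRBRRBRRRBRB]  L=[0; 1; 3/2; 25/16; 401/256; 1605/1024]  R=[803/512; 201/128; 101/64; 51/32; 13/8; 7/4; 2]  -> 3211/2048
g_14 [BBRBRRBRRRBRBB]  L=[0; 1; 3/2; 25/16; 401/256; 1605/1024; 3211/2048]  R=[803/512; 201/128; 101/64; 51/32; 13/8; 7/4; 2]  -> 6423/4096
g_15 [BBRBRRBRRRBRBBB]  L=[0; 1; 3/2; 25/16; 401/256; 1605/1024; 3211/2048; 6423/4096]  R=[803/512; 201/128; 101/64; 51/32; 13/8; 7/4; 2]  -> 12847/8192

12847/8192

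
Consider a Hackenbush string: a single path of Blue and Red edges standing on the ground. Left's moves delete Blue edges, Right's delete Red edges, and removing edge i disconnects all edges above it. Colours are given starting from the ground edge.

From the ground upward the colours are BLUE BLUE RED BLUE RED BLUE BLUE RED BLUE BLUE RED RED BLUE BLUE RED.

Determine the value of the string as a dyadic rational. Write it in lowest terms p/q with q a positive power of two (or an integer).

14029/8192

step 1: add BLUE to get B; options L={ 0 } R={ (no moves) } gives 1
step 2: add BLUE to get BB; options L={ 0; 1 } R={ (no moves) } gives 2
step 3: add RED to get BBR; options L={ 0; 1 } R={ 2 } gives 3/2
step 4: add BLUE to get BBRB; options L={ 0; 1; 3/2 } R={ 2 } gives 7/4
step 5: add RED to get BBRBR; options L={ 0; 1; 3/2 } R={ 7/4; 2 } gives 13/8
step 6: add BLUE to get BBRBRB; options L={ 0; 1; 3/2; 13/8 } R={ 7/4; 2 } gives 27/16
step 7: add BLUE to get BBRBRBB; options L={ 0; 1; 3/2; 13/8; 27/16 } R={ 7/4; 2 } gives 55/32
step 8: add RED to get BBRBRBBR; options L={ 0; 1; 3/2; 13/8; 27/16 } R={ 55/32; 7/4; 2 } gives 109/64
step 9: add BLUE to get BBRBRBBRB; options L={ 0; 1; 3/2; 13/8; 27/16; 109/64 } R={ 55/32; 7/4; 2 } gives 219/128
step 10: add BLUE to get BBRBRBBRBB; options L={ 0; 1; 3/2; 13/8; 27/16; 109/64; 219/128 } R={ 55/32; 7/4; 2 } gives 439/256
step 11: add RED to get BBRBRBBRBBR; options L={ 0; 1; 3/2; 13/8; 27/16; 109/64; 219/128 } R={ 439/256; 55/32; 7/4; 2 } gives 877/512
step 12: add RED to get BBRBRBBRBBRR; options L={ 0; 1; 3/2; 13/8; 27/16; 109/64; 219/128 } R={ 877/512; 439/256; 55/32; 7/4; 2 } gives 1753/1024
step 13: add BLUE to get BBRBRBBRBBRRB; options L={ 0; 1; 3/2; 13/8; 27/16; 109/64; 219/128; 1753/1024 } R={ 877/512; 439/256; 55/32; 7/4; 2 } gives 3507/2048
step 14: add BLUE to get BBRBRBBRBBRRBB; options L={ 0; 1; 3/2; 13/8; 27/16; 109/64; 219/128; 1753/1024; 3507/2048 } R={ 877/512; 439/256; 55/32; 7/4; 2 } gives 7015/4096
step 15: add RED to get BBRBRBBRBBRRBBR; options L={ 0; 1; 3/2; 13/8; 27/16; 109/64; 219/128; 1753/1024; 3507/2048 } R={ 7015/4096; 877/512; 439/256; 55/32; 7/4; 2 } gives 14029/8192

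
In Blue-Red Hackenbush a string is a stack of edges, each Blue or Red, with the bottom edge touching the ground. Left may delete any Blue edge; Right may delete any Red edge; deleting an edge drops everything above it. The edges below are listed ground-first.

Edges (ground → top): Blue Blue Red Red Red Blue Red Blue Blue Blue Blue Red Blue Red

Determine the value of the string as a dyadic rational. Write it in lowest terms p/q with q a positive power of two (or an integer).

4853/4096

B: Left { 0 }, Right {  } ⇒ simplest 1
BB: Left { 0, 1 }, Right {  } ⇒ simplest 2
BBR: Left { 0, 1 }, Right { 2 } ⇒ simplest 3/2
BBRR: Left { 0, 1 }, Right { 3/2, 2 } ⇒ simplest 5/4
BBRRR: Left { 0, 1 }, Right { 5/4, 3/2, 2 } ⇒ simplest 9/8
BBRRRB: Left { 0, 1, 9/8 }, Right { 5/4, 3/2, 2 } ⇒ simplest 19/16
BBRRRBR: Left { 0, 1, 9/8 }, Right { 19/16, 5/4, 3/2, 2 } ⇒ simplest 37/32
BBRRRBRB: Left { 0, 1, 9/8, 37/32 }, Right { 19/16, 5/4, 3/2, 2 } ⇒ simplest 75/64
BBRRRBRBB: Left { 0, 1, 9/8, 37/32, 75/64 }, Right { 19/16, 5/4, 3/2, 2 } ⇒ simplest 151/128
BBRRRBRBBB: Left { 0, 1, 9/8, 37/32, 75/64, 151/128 }, Right { 19/16, 5/4, 3/2, 2 } ⇒ simplest 303/256
BBRRRBRBBBB: Left { 0, 1, 9/8, 37/32, 75/64, 151/128, 303/256 }, Right { 19/16, 5/4, 3/2, 2 } ⇒ simplest 607/512
BBRRRBRBBBBR: Left { 0, 1, 9/8, 37/32, 75/64, 151/128, 303/256 }, Right { 607/512, 19/16, 5/4, 3/2, 2 } ⇒ simplest 1213/1024
BBRRRBRBBBBRB: Left { 0, 1, 9/8, 37/32, 75/64, 151/128, 303/256, 1213/1024 }, Right { 607/512, 19/16, 5/4, 3/2, 2 } ⇒ simplest 2427/2048
BBRRRBRBBBBRBR: Left { 0, 1, 9/8, 37/32, 75/64, 151/128, 303/256, 1213/1024 }, Right { 2427/2048, 607/512, 19/16, 5/4, 3/2, 2 } ⇒ simplest 4853/4096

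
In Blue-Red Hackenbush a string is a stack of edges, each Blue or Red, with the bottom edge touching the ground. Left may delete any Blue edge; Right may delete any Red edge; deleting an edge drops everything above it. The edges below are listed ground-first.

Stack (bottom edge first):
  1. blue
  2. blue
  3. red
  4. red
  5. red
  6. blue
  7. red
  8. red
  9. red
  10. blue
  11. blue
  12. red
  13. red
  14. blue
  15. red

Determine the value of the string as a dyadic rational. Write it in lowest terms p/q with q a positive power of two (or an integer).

9317/8192

Recurse on prefixes of the 15-edge string blue blue red red red blue red red red blue blue red red blue red:
edge 1 of 15 (blue): { 0 | ∅ } — 1
edge 2 of 15 (blue): { 0, 1 | ∅ } — 2
edge 3 of 15 (red): { 0, 1 | 2 } — 3/2
edge 4 of 15 (red): { 0, 1 | 3/2, 2 } — 5/4
edge 5 of 15 (red): { 0, 1 | 5/4, 3/2, 2 } — 9/8
edge 6 of 15 (blue): { 0, 1, 9/8 | 5/4, 3/2, 2 } — 19/16
edge 7 of 15 (red): { 0, 1, 9/8 | 19/16, 5/4, 3/2, 2 } — 37/32
edge 8 of 15 (red): { 0, 1, 9/8 | 37/32, 19/16, 5/4, 3/2, 2 } — 73/64
edge 9 of 15 (red): { 0, 1, 9/8 | 73/64, 37/32, 19/16, 5/4, 3/2, 2 } — 145/128
edge 10 of 15 (blue): { 0, 1, 9/8, 145/128 | 73/64, 37/32, 19/16, 5/4, 3/2, 2 } — 291/256
edge 11 of 15 (blue): { 0, 1, 9/8, 145/128, 291/256 | 73/64, 37/32, 19/16, 5/4, 3/2, 2 } — 583/512
edge 12 of 15 (red): { 0, 1, 9/8, 145/128, 291/256 | 583/512, 73/64, 37/32, 19/16, 5/4, 3/2, 2 } — 1165/1024
edge 13 of 15 (red): { 0, 1, 9/8, 145/128, 291/256 | 1165/1024, 583/512, 73/64, 37/32, 19/16, 5/4, 3/2, 2 } — 2329/2048
edge 14 of 15 (blue): { 0, 1, 9/8, 145/128, 291/256, 2329/2048 | 1165/1024, 583/512, 73/64, 37/32, 19/16, 5/4, 3/2, 2 } — 4659/4096
edge 15 of 15 (red): { 0, 1, 9/8, 145/128, 291/256, 2329/2048 | 4659/4096, 1165/1024, 583/512, 73/64, 37/32, 19/16, 5/4, 3/2, 2 } — 9317/8192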